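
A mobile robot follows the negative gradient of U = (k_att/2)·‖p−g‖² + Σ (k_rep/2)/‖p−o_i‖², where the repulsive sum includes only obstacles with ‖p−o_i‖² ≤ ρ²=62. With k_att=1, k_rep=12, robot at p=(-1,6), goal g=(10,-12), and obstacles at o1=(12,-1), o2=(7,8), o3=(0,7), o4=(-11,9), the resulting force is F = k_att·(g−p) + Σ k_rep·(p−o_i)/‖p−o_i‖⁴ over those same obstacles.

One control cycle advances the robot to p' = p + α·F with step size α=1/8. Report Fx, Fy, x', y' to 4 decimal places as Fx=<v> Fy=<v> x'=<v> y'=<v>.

F_att = 1·(g−p) = 1·(11,-18) = (11.0000,-18.0000)
o1: d²=218 > ρ²=62 → inactive
o2: d²=68 > ρ²=62 → inactive
o3: d²=2 ≤ ρ²=62; F_rep = 12·(-1,-1)/2² = (-3.0000,-3.0000)
o4: d²=109 > ρ²=62 → inactive
F = F_att + ΣF_rep = (8.0000,-21.0000)
p' = p + 1/8·F = (0.0000,3.3750)

Fx=8.0000 Fy=-21.0000 x'=0.0000 y'=3.3750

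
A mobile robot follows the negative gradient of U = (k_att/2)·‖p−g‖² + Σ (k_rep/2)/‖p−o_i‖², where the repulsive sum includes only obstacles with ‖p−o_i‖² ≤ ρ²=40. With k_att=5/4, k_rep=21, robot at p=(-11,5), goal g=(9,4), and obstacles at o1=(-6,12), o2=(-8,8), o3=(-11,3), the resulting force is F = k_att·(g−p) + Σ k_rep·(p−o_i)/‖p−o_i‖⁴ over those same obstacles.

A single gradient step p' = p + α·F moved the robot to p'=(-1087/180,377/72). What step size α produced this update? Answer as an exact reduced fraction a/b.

F_att = 5/4·(g−p) = 5/4·(20,-1) = (25.0000,-1.2500)
o1: d²=74 > ρ²=40 → inactive
o2: d²=18 ≤ ρ²=40; F_rep = 21·(-3,-3)/18² = (-0.1944,-0.1944)
o3: d²=4 ≤ ρ²=40; F_rep = 21·(0,2)/4² = (0.0000,2.6250)
F = F_att + ΣF_rep = (24.8056,1.1806)
Δp = p'−p = (4.9611,0.2361); α = Δx/Fx = (893/180) / (893/36) = 1/5
check: Δy/Fy = (17/72) / (85/72) = 1/5 ✓

α = 1/5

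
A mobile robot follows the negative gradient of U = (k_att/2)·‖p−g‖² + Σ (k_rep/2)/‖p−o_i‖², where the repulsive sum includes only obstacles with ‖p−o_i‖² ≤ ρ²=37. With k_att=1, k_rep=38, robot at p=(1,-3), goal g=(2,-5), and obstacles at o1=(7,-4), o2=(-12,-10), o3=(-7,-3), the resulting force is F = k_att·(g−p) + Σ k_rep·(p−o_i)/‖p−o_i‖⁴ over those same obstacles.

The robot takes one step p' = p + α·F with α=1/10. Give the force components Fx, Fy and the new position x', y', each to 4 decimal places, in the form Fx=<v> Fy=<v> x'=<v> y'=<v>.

Fx=0.8335 Fy=-1.9722 x'=1.0833 y'=-3.1972

F_att = 1·(g−p) = 1·(1,-2) = (1.0000,-2.0000)
o1: d²=37 ≤ ρ²=37; F_rep = 38·(-6,1)/37² = (-0.1665,0.0278)
o2: d²=218 > ρ²=37 → inactive
o3: d²=64 > ρ²=37 → inactive
F = F_att + ΣF_rep = (0.8335,-1.9722)
p' = p + 1/10·F = (1.0833,-3.1972)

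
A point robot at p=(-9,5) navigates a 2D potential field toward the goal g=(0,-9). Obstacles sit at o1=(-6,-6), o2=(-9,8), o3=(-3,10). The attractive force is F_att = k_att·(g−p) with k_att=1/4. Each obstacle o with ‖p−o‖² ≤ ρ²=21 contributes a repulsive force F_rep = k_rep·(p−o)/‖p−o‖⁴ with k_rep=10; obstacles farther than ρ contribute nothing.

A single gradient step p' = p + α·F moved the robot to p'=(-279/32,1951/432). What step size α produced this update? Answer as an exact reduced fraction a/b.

α = 1/8

F_att = 1/4·(g−p) = 1/4·(9,-14) = (2.2500,-3.5000)
o1: d²=130 > ρ²=21 → inactive
o2: d²=9 ≤ ρ²=21; F_rep = 10·(0,-3)/9² = (0.0000,-0.3704)
o3: d²=61 > ρ²=21 → inactive
F = F_att + ΣF_rep = (2.2500,-3.8704)
Δp = p'−p = (0.2812,-0.4838); α = Δx/Fx = (9/32) / (9/4) = 1/8
check: Δy/Fy = (-209/432) / (-209/54) = 1/8 ✓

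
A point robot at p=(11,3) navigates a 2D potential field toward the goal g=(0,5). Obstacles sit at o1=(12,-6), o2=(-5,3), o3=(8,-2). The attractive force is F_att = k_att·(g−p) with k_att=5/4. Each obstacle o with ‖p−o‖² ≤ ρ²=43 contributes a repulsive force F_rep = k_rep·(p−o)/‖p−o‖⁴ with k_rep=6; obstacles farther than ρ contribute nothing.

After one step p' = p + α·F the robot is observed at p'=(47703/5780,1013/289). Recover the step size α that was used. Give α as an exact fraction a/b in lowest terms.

α = 1/5

F_att = 5/4·(g−p) = 5/4·(-11,2) = (-13.7500,2.5000)
o1: d²=82 > ρ²=43 → inactive
o2: d²=256 > ρ²=43 → inactive
o3: d²=34 ≤ ρ²=43; F_rep = 6·(3,5)/34² = (0.0156,0.0260)
F = F_att + ΣF_rep = (-13.7344,2.5260)
Δp = p'−p = (-2.7469,0.5052); α = Δx/Fx = (-15877/5780) / (-15877/1156) = 1/5
check: Δy/Fy = (146/289) / (730/289) = 1/5 ✓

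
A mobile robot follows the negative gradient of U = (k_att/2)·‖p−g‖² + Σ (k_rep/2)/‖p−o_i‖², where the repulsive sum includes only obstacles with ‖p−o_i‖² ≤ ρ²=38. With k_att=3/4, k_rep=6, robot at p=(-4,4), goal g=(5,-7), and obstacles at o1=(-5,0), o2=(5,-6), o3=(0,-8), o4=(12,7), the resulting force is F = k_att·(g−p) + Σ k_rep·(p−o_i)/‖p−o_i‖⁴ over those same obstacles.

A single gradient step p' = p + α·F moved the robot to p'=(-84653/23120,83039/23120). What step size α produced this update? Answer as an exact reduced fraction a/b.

F_att = 3/4·(g−p) = 3/4·(9,-11) = (6.7500,-8.2500)
o1: d²=17 ≤ ρ²=38; F_rep = 6·(1,4)/17² = (0.0208,0.0830)
o2: d²=181 > ρ²=38 → inactive
o3: d²=160 > ρ²=38 → inactive
o4: d²=265 > ρ²=38 → inactive
F = F_att + ΣF_rep = (6.7708,-8.1670)
Δp = p'−p = (0.3385,-0.4083); α = Δx/Fx = (7827/23120) / (7827/1156) = 1/20
check: Δy/Fy = (-9441/23120) / (-9441/1156) = 1/20 ✓

α = 1/20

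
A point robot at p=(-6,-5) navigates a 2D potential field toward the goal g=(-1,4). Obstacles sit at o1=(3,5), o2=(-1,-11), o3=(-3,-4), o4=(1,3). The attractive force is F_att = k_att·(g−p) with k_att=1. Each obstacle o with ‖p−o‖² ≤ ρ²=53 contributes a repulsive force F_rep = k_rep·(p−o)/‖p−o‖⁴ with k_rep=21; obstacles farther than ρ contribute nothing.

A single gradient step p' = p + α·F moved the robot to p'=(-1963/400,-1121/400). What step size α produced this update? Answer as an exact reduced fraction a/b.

F_att = 1·(g−p) = 1·(5,9) = (5.0000,9.0000)
o1: d²=181 > ρ²=53 → inactive
o2: d²=61 > ρ²=53 → inactive
o3: d²=10 ≤ ρ²=53; F_rep = 21·(-3,-1)/10² = (-0.6300,-0.2100)
o4: d²=113 > ρ²=53 → inactive
F = F_att + ΣF_rep = (4.3700,8.7900)
Δp = p'−p = (1.0925,2.1975); α = Δx/Fx = (437/400) / (437/100) = 1/4
check: Δy/Fy = (879/400) / (879/100) = 1/4 ✓

α = 1/4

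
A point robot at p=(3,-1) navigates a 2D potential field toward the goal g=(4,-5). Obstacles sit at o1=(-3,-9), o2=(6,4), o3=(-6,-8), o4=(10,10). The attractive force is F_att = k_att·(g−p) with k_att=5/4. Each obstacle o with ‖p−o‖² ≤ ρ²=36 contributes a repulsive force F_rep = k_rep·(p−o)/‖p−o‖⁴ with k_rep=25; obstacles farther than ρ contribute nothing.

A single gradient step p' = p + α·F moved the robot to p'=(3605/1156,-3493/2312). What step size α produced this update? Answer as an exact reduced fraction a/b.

α = 1/10

F_att = 5/4·(g−p) = 5/4·(1,-4) = (1.2500,-5.0000)
o1: d²=100 > ρ²=36 → inactive
o2: d²=34 ≤ ρ²=36; F_rep = 25·(-3,-5)/34² = (-0.0649,-0.1081)
o3: d²=130 > ρ²=36 → inactive
o4: d²=170 > ρ²=36 → inactive
F = F_att + ΣF_rep = (1.1851,-5.1081)
Δp = p'−p = (0.1185,-0.5108); α = Δx/Fx = (137/1156) / (685/578) = 1/10
check: Δy/Fy = (-1181/2312) / (-5905/1156) = 1/10 ✓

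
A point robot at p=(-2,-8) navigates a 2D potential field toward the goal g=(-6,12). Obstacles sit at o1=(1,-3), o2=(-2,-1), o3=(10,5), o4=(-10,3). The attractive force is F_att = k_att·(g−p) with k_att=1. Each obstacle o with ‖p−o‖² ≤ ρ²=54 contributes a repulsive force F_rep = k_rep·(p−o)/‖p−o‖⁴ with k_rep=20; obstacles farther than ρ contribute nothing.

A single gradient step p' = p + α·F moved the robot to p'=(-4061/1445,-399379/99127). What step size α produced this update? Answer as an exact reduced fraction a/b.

α = 1/5

F_att = 1·(g−p) = 1·(-4,20) = (-4.0000,20.0000)
o1: d²=34 ≤ ρ²=54; F_rep = 20·(-3,-5)/34² = (-0.0519,-0.0865)
o2: d²=49 ≤ ρ²=54; F_rep = 20·(0,-7)/49² = (0.0000,-0.0583)
o3: d²=313 > ρ²=54 → inactive
o4: d²=185 > ρ²=54 → inactive
F = F_att + ΣF_rep = (-4.0519,19.8552)
Δp = p'−p = (-0.8104,3.9710); α = Δx/Fx = (-1171/1445) / (-1171/289) = 1/5
check: Δy/Fy = (393637/99127) / (1968185/99127) = 1/5 ✓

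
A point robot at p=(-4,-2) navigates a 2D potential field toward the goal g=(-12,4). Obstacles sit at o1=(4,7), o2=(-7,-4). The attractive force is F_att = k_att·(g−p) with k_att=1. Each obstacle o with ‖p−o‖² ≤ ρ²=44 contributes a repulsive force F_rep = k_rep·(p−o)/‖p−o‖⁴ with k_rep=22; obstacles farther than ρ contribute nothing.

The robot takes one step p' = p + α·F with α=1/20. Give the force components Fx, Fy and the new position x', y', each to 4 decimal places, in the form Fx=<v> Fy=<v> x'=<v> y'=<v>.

F_att = 1·(g−p) = 1·(-8,6) = (-8.0000,6.0000)
o1: d²=145 > ρ²=44 → inactive
o2: d²=13 ≤ ρ²=44; F_rep = 22·(3,2)/13² = (0.3905,0.2604)
F = F_att + ΣF_rep = (-7.6095,6.2604)
p' = p + 1/20·F = (-4.3805,-1.6870)

Fx=-7.6095 Fy=6.2604 x'=-4.3805 y'=-1.6870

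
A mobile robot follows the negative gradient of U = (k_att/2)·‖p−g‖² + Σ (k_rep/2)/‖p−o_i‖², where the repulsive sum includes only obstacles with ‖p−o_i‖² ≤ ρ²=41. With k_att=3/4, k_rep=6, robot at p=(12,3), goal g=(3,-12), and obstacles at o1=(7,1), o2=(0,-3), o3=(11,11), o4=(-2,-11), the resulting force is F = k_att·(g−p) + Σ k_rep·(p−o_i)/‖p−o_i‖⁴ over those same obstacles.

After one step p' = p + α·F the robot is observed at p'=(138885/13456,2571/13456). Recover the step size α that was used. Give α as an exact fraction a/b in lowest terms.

α = 1/4

F_att = 3/4·(g−p) = 3/4·(-9,-15) = (-6.7500,-11.2500)
o1: d²=29 ≤ ρ²=41; F_rep = 6·(5,2)/29² = (0.0357,0.0143)
o2: d²=180 > ρ²=41 → inactive
o3: d²=65 > ρ²=41 → inactive
o4: d²=392 > ρ²=41 → inactive
F = F_att + ΣF_rep = (-6.7143,-11.2357)
Δp = p'−p = (-1.6786,-2.8089); α = Δx/Fx = (-22587/13456) / (-22587/3364) = 1/4
check: Δy/Fy = (-37797/13456) / (-37797/3364) = 1/4 ✓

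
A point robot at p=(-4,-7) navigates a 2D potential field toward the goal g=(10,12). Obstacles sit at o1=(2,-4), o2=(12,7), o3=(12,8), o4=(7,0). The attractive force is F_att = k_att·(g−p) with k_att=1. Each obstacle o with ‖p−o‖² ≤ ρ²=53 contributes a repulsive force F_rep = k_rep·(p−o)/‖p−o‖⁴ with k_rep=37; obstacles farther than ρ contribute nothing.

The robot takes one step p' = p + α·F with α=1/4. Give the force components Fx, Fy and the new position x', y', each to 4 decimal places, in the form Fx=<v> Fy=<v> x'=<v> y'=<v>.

Fx=13.8904 Fy=18.9452 x'=-0.5274 y'=-2.2637

F_att = 1·(g−p) = 1·(14,19) = (14.0000,19.0000)
o1: d²=45 ≤ ρ²=53; F_rep = 37·(-6,-3)/45² = (-0.1096,-0.0548)
o2: d²=452 > ρ²=53 → inactive
o3: d²=481 > ρ²=53 → inactive
o4: d²=170 > ρ²=53 → inactive
F = F_att + ΣF_rep = (13.8904,18.9452)
p' = p + 1/4·F = (-0.5274,-2.2637)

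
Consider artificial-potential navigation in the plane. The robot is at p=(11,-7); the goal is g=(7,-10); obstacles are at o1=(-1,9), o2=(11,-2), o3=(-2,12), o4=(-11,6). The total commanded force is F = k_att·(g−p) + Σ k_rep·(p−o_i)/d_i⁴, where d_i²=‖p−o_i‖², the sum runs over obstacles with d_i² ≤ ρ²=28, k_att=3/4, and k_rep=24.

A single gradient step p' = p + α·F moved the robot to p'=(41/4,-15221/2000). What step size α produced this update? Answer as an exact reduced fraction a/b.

α = 1/4

F_att = 3/4·(g−p) = 3/4·(-4,-3) = (-3.0000,-2.2500)
o1: d²=400 > ρ²=28 → inactive
o2: d²=25 ≤ ρ²=28; F_rep = 24·(0,-5)/25² = (0.0000,-0.1920)
o3: d²=530 > ρ²=28 → inactive
o4: d²=653 > ρ²=28 → inactive
F = F_att + ΣF_rep = (-3.0000,-2.4420)
Δp = p'−p = (-0.7500,-0.6105); α = Δx/Fx = (-3/4) / (-3) = 1/4
check: Δy/Fy = (-1221/2000) / (-1221/500) = 1/4 ✓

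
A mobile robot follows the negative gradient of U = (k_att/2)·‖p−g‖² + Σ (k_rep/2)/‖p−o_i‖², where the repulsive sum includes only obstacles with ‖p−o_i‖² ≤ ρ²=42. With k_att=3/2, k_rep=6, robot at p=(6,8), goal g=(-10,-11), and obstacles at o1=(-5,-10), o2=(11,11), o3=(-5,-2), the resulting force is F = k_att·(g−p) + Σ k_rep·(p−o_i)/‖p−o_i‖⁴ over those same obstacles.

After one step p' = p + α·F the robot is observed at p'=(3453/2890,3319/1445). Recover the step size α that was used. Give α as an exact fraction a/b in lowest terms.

F_att = 3/2·(g−p) = 3/2·(-16,-19) = (-24.0000,-28.5000)
o1: d²=445 > ρ²=42 → inactive
o2: d²=34 ≤ ρ²=42; F_rep = 6·(-5,-3)/34² = (-0.0260,-0.0156)
o3: d²=221 > ρ²=42 → inactive
F = F_att + ΣF_rep = (-24.0260,-28.5156)
Δp = p'−p = (-4.8052,-5.7031); α = Δx/Fx = (-13887/2890) / (-13887/578) = 1/5
check: Δy/Fy = (-8241/1445) / (-8241/289) = 1/5 ✓

α = 1/5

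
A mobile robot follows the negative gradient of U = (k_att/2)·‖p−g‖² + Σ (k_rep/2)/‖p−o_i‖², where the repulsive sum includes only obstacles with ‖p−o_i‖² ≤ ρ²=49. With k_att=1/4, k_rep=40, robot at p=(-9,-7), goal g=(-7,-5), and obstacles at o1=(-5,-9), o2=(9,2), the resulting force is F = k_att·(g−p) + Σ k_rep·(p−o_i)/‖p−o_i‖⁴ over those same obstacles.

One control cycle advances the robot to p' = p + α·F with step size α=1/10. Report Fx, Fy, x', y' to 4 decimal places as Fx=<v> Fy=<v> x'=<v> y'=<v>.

F_att = 1/4·(g−p) = 1/4·(2,2) = (0.5000,0.5000)
o1: d²=20 ≤ ρ²=49; F_rep = 40·(-4,2)/20² = (-0.4000,0.2000)
o2: d²=405 > ρ²=49 → inactive
F = F_att + ΣF_rep = (0.1000,0.7000)
p' = p + 1/10·F = (-8.9900,-6.9300)

Fx=0.1000 Fy=0.7000 x'=-8.9900 y'=-6.9300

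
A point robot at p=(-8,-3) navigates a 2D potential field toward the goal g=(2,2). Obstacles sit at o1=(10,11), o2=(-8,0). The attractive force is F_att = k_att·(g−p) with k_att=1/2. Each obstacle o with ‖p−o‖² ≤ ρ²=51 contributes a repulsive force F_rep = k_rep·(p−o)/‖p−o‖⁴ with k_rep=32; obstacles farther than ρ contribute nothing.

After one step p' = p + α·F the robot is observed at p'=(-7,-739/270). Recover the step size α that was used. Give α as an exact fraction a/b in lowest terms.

F_att = 1/2·(g−p) = 1/2·(10,5) = (5.0000,2.5000)
o1: d²=520 > ρ²=51 → inactive
o2: d²=9 ≤ ρ²=51; F_rep = 32·(0,-3)/9² = (0.0000,-1.1852)
F = F_att + ΣF_rep = (5.0000,1.3148)
Δp = p'−p = (1.0000,0.2630); α = Δx/Fx = (1) / (5) = 1/5
check: Δy/Fy = (71/270) / (71/54) = 1/5 ✓

α = 1/5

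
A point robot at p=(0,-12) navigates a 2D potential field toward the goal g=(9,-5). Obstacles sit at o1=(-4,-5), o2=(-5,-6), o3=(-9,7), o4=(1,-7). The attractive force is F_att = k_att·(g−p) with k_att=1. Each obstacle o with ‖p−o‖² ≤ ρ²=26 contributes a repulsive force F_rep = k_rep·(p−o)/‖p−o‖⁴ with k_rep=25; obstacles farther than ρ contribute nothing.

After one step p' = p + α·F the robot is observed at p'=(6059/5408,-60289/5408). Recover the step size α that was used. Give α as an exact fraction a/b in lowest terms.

F_att = 1·(g−p) = 1·(9,7) = (9.0000,7.0000)
o1: d²=65 > ρ²=26 → inactive
o2: d²=61 > ρ²=26 → inactive
o3: d²=442 > ρ²=26 → inactive
o4: d²=26 ≤ ρ²=26; F_rep = 25·(-1,-5)/26² = (-0.0370,-0.1849)
F = F_att + ΣF_rep = (8.9630,6.8151)
Δp = p'−p = (1.1204,0.8519); α = Δx/Fx = (6059/5408) / (6059/676) = 1/8
check: Δy/Fy = (4607/5408) / (4607/676) = 1/8 ✓

α = 1/8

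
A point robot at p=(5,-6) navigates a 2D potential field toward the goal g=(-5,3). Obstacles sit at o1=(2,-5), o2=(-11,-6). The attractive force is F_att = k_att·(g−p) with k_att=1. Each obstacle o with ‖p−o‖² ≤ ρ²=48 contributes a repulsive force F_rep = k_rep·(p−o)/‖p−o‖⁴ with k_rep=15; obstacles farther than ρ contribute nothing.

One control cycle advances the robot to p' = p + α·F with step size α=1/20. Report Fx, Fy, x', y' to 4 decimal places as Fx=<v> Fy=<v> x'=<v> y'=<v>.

F_att = 1·(g−p) = 1·(-10,9) = (-10.0000,9.0000)
o1: d²=10 ≤ ρ²=48; F_rep = 15·(3,-1)/10² = (0.4500,-0.1500)
o2: d²=256 > ρ²=48 → inactive
F = F_att + ΣF_rep = (-9.5500,8.8500)
p' = p + 1/20·F = (4.5225,-5.5575)

Fx=-9.5500 Fy=8.8500 x'=4.5225 y'=-5.5575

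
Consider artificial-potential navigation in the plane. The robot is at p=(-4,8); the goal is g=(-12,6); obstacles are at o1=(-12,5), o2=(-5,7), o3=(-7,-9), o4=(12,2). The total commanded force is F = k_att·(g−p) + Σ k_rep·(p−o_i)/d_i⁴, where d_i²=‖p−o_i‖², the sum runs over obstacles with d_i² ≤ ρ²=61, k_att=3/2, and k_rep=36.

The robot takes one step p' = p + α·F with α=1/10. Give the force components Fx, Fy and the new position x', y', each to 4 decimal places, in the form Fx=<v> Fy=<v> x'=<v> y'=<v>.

F_att = 3/2·(g−p) = 3/2·(-8,-2) = (-12.0000,-3.0000)
o1: d²=73 > ρ²=61 → inactive
o2: d²=2 ≤ ρ²=61; F_rep = 36·(1,1)/2² = (9.0000,9.0000)
o3: d²=298 > ρ²=61 → inactive
o4: d²=292 > ρ²=61 → inactive
F = F_att + ΣF_rep = (-3.0000,6.0000)
p' = p + 1/10·F = (-4.3000,8.6000)

Fx=-3.0000 Fy=6.0000 x'=-4.3000 y'=8.6000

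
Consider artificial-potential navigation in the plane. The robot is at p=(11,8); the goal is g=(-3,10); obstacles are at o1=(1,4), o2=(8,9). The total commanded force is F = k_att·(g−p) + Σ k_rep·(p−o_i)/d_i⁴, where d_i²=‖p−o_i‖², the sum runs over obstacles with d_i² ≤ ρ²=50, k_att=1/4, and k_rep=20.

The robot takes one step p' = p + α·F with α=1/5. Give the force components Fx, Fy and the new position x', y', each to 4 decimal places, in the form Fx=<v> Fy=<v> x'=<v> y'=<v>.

F_att = 1/4·(g−p) = 1/4·(-14,2) = (-3.5000,0.5000)
o1: d²=116 > ρ²=50 → inactive
o2: d²=10 ≤ ρ²=50; F_rep = 20·(3,-1)/10² = (0.6000,-0.2000)
F = F_att + ΣF_rep = (-2.9000,0.3000)
p' = p + 1/5·F = (10.4200,8.0600)

Fx=-2.9000 Fy=0.3000 x'=10.4200 y'=8.0600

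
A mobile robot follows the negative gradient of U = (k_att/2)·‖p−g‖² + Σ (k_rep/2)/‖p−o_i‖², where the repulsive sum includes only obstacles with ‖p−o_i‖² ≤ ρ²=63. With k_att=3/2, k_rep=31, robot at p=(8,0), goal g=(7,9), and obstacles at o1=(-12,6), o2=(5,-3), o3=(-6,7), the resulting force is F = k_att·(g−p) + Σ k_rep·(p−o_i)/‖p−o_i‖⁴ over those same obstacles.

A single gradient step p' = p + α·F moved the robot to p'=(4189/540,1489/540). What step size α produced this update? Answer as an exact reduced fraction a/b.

F_att = 3/2·(g−p) = 3/2·(-1,9) = (-1.5000,13.5000)
o1: d²=436 > ρ²=63 → inactive
o2: d²=18 ≤ ρ²=63; F_rep = 31·(3,3)/18² = (0.2870,0.2870)
o3: d²=245 > ρ²=63 → inactive
F = F_att + ΣF_rep = (-1.2130,13.7870)
Δp = p'−p = (-0.2426,2.7574); α = Δx/Fx = (-131/540) / (-131/108) = 1/5
check: Δy/Fy = (1489/540) / (1489/108) = 1/5 ✓

α = 1/5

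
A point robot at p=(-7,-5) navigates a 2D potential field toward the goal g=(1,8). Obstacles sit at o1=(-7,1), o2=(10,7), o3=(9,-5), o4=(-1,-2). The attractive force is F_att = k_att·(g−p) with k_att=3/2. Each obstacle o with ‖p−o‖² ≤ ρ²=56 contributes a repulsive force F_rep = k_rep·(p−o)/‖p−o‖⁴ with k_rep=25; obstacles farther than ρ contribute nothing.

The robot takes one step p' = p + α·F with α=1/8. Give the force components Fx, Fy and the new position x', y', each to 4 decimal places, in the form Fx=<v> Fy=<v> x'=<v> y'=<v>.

F_att = 3/2·(g−p) = 3/2·(8,13) = (12.0000,19.5000)
o1: d²=36 ≤ ρ²=56; F_rep = 25·(0,-6)/36² = (0.0000,-0.1157)
o2: d²=433 > ρ²=56 → inactive
o3: d²=256 > ρ²=56 → inactive
o4: d²=45 ≤ ρ²=56; F_rep = 25·(-6,-3)/45² = (-0.0741,-0.0370)
F = F_att + ΣF_rep = (11.9259,19.3472)
p' = p + 1/8·F = (-5.5093,-2.5816)

Fx=11.9259 Fy=19.3472 x'=-5.5093 y'=-2.5816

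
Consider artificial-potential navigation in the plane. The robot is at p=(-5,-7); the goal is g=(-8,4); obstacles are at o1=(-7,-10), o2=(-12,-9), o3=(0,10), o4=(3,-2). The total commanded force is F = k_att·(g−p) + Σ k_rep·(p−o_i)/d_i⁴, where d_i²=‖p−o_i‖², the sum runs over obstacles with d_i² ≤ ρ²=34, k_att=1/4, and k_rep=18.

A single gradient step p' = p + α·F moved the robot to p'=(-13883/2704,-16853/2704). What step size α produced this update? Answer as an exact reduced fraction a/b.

α = 1/4

F_att = 1/4·(g−p) = 1/4·(-3,11) = (-0.7500,2.7500)
o1: d²=13 ≤ ρ²=34; F_rep = 18·(2,3)/13² = (0.2130,0.3195)
o2: d²=53 > ρ²=34 → inactive
o3: d²=314 > ρ²=34 → inactive
o4: d²=89 > ρ²=34 → inactive
F = F_att + ΣF_rep = (-0.5370,3.0695)
Δp = p'−p = (-0.1342,0.7674); α = Δx/Fx = (-363/2704) / (-363/676) = 1/4
check: Δy/Fy = (2075/2704) / (2075/676) = 1/4 ✓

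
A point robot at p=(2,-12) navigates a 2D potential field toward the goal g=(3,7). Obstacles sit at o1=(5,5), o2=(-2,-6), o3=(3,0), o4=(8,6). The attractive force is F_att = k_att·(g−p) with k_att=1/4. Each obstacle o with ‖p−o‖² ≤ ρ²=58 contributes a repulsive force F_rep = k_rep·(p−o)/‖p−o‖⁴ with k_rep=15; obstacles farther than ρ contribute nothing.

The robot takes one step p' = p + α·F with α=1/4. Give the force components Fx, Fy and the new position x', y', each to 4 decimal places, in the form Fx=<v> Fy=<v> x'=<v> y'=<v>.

F_att = 1/4·(g−p) = 1/4·(1,19) = (0.2500,4.7500)
o1: d²=298 > ρ²=58 → inactive
o2: d²=52 ≤ ρ²=58; F_rep = 15·(4,-6)/52² = (0.0222,-0.0333)
o3: d²=145 > ρ²=58 → inactive
o4: d²=360 > ρ²=58 → inactive
F = F_att + ΣF_rep = (0.2722,4.7167)
p' = p + 1/4·F = (2.0680,-10.8208)

Fx=0.2722 Fy=4.7167 x'=2.0680 y'=-10.8208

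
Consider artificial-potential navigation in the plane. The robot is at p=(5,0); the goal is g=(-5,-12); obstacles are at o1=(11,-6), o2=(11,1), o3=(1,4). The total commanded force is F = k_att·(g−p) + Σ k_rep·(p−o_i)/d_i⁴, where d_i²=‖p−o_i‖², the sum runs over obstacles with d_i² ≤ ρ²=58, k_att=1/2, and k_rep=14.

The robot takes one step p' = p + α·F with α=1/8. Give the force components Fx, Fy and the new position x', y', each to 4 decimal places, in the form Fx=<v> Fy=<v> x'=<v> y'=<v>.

F_att = 1/2·(g−p) = 1/2·(-10,-12) = (-5.0000,-6.0000)
o1: d²=72 > ρ²=58 → inactive
o2: d²=37 ≤ ρ²=58; F_rep = 14·(-6,-1)/37² = (-0.0614,-0.0102)
o3: d²=32 ≤ ρ²=58; F_rep = 14·(4,-4)/32² = (0.0547,-0.0547)
F = F_att + ΣF_rep = (-5.0067,-6.0649)
p' = p + 1/8·F = (4.3742,-0.7581)

Fx=-5.0067 Fy=-6.0649 x'=4.3742 y'=-0.7581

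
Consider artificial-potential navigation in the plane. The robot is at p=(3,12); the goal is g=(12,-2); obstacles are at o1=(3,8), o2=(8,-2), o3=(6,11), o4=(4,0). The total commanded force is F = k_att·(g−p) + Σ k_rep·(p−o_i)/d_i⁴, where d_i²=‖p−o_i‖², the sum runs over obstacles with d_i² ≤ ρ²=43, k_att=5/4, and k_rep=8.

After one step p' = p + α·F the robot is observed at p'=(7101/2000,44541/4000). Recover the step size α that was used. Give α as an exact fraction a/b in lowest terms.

F_att = 5/4·(g−p) = 5/4·(9,-14) = (11.2500,-17.5000)
o1: d²=16 ≤ ρ²=43; F_rep = 8·(0,4)/16² = (0.0000,0.1250)
o2: d²=221 > ρ²=43 → inactive
o3: d²=10 ≤ ρ²=43; F_rep = 8·(-3,1)/10² = (-0.2400,0.0800)
o4: d²=145 > ρ²=43 → inactive
F = F_att + ΣF_rep = (11.0100,-17.2950)
Δp = p'−p = (0.5505,-0.8648); α = Δx/Fx = (1101/2000) / (1101/100) = 1/20
check: Δy/Fy = (-3459/4000) / (-3459/200) = 1/20 ✓

α = 1/20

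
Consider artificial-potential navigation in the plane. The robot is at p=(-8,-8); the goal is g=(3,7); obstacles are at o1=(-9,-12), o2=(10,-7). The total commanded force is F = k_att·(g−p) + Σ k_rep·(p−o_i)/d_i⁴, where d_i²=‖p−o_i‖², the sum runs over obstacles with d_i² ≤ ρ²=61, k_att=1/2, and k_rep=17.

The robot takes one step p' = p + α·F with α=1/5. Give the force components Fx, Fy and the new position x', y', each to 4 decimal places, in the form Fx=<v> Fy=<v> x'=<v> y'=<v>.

Fx=5.5588 Fy=7.7353 x'=-6.8882 y'=-6.4529

F_att = 1/2·(g−p) = 1/2·(11,15) = (5.5000,7.5000)
o1: d²=17 ≤ ρ²=61; F_rep = 17·(1,4)/17² = (0.0588,0.2353)
o2: d²=325 > ρ²=61 → inactive
F = F_att + ΣF_rep = (5.5588,7.7353)
p' = p + 1/5·F = (-6.8882,-6.4529)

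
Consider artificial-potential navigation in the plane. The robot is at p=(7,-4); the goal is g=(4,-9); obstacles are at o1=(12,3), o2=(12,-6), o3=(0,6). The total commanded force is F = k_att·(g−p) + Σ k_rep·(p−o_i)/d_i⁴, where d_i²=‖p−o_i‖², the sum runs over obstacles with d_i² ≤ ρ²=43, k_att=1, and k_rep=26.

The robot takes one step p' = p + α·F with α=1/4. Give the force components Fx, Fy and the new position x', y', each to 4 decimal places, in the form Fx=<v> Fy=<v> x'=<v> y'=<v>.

Fx=-3.1546 Fy=-4.9382 x'=6.2114 y'=-5.2345

F_att = 1·(g−p) = 1·(-3,-5) = (-3.0000,-5.0000)
o1: d²=74 > ρ²=43 → inactive
o2: d²=29 ≤ ρ²=43; F_rep = 26·(-5,2)/29² = (-0.1546,0.0618)
o3: d²=149 > ρ²=43 → inactive
F = F_att + ΣF_rep = (-3.1546,-4.9382)
p' = p + 1/4·F = (6.2114,-5.2345)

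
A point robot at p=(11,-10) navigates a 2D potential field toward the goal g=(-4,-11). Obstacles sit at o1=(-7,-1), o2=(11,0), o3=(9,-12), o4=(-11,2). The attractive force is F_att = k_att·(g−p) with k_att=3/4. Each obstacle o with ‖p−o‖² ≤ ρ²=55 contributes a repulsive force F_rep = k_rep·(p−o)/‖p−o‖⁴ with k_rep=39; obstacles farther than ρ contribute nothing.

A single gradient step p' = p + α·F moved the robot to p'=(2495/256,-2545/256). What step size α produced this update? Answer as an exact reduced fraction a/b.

α = 1/8

F_att = 3/4·(g−p) = 3/4·(-15,-1) = (-11.2500,-0.7500)
o1: d²=405 > ρ²=55 → inactive
o2: d²=100 > ρ²=55 → inactive
o3: d²=8 ≤ ρ²=55; F_rep = 39·(2,2)/8² = (1.2188,1.2188)
o4: d²=628 > ρ²=55 → inactive
F = F_att + ΣF_rep = (-10.0312,0.4688)
Δp = p'−p = (-1.2539,0.0586); α = Δx/Fx = (-321/256) / (-321/32) = 1/8
check: Δy/Fy = (15/256) / (15/32) = 1/8 ✓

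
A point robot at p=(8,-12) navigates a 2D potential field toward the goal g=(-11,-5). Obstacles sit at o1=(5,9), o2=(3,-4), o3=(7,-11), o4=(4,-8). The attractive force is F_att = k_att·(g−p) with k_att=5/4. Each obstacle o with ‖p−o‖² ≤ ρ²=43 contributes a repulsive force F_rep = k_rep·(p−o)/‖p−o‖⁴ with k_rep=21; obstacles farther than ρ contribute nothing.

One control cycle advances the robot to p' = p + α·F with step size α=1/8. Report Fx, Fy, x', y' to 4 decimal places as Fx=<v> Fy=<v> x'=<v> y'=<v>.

F_att = 5/4·(g−p) = 5/4·(-19,7) = (-23.7500,8.7500)
o1: d²=450 > ρ²=43 → inactive
o2: d²=89 > ρ²=43 → inactive
o3: d²=2 ≤ ρ²=43; F_rep = 21·(1,-1)/2² = (5.2500,-5.2500)
o4: d²=32 ≤ ρ²=43; F_rep = 21·(4,-4)/32² = (0.0820,-0.0820)
F = F_att + ΣF_rep = (-18.4180,3.4180)
p' = p + 1/8·F = (5.6978,-11.5728)

Fx=-18.4180 Fy=3.4180 x'=5.6978 y'=-11.5728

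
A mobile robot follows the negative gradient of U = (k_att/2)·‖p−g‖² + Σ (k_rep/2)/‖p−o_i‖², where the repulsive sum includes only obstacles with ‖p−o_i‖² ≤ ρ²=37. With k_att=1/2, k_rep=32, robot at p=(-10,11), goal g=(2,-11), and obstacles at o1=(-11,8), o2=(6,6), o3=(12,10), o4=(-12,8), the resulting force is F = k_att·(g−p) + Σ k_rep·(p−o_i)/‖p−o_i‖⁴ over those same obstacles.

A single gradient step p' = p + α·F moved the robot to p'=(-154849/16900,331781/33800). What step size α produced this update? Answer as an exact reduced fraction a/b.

α = 1/8

F_att = 1/2·(g−p) = 1/2·(12,-22) = (6.0000,-11.0000)
o1: d²=10 ≤ ρ²=37; F_rep = 32·(1,3)/10² = (0.3200,0.9600)
o2: d²=281 > ρ²=37 → inactive
o3: d²=485 > ρ²=37 → inactive
o4: d²=13 ≤ ρ²=37; F_rep = 32·(2,3)/13² = (0.3787,0.5680)
F = F_att + ΣF_rep = (6.6987,-9.4720)
Δp = p'−p = (0.8373,-1.1840); α = Δx/Fx = (14151/16900) / (28302/4225) = 1/8
check: Δy/Fy = (-40019/33800) / (-40019/4225) = 1/8 ✓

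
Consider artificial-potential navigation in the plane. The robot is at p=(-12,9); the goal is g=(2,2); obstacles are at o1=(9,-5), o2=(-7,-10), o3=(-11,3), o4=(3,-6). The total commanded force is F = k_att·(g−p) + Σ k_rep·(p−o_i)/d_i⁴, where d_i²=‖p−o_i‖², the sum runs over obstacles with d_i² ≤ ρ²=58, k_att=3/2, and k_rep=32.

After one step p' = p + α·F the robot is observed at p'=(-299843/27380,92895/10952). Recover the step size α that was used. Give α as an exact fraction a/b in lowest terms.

F_att = 3/2·(g−p) = 3/2·(14,-7) = (21.0000,-10.5000)
o1: d²=637 > ρ²=58 → inactive
o2: d²=386 > ρ²=58 → inactive
o3: d²=37 ≤ ρ²=58; F_rep = 32·(-1,6)/37² = (-0.0234,0.1402)
o4: d²=450 > ρ²=58 → inactive
F = F_att + ΣF_rep = (20.9766,-10.3598)
Δp = p'−p = (1.0488,-0.5180); α = Δx/Fx = (28717/27380) / (28717/1369) = 1/20
check: Δy/Fy = (-5673/10952) / (-28365/2738) = 1/20 ✓

α = 1/20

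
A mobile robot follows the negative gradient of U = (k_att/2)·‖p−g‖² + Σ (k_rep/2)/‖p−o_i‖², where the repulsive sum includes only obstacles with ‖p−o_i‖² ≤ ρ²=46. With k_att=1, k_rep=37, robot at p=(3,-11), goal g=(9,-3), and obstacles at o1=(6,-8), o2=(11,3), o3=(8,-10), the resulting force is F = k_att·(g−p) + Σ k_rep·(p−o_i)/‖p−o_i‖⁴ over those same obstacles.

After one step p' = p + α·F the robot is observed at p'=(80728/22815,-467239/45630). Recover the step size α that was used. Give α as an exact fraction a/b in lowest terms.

α = 1/10

F_att = 1·(g−p) = 1·(6,8) = (6.0000,8.0000)
o1: d²=18 ≤ ρ²=46; F_rep = 37·(-3,-3)/18² = (-0.3426,-0.3426)
o2: d²=260 > ρ²=46 → inactive
o3: d²=26 ≤ ρ²=46; F_rep = 37·(-5,-1)/26² = (-0.2737,-0.0547)
F = F_att + ΣF_rep = (5.3837,7.6027)
Δp = p'−p = (0.5384,0.7603); α = Δx/Fx = (12283/22815) / (24566/4563) = 1/10
check: Δy/Fy = (34691/45630) / (34691/4563) = 1/10 ✓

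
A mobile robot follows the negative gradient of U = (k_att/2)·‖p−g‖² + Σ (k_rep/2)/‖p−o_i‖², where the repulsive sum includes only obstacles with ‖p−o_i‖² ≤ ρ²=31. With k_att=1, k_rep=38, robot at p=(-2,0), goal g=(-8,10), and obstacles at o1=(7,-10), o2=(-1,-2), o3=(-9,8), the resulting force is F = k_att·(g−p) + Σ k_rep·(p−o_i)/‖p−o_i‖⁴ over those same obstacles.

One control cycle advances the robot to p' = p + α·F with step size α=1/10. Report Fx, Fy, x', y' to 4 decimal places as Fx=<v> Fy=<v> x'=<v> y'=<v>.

Fx=-7.5200 Fy=13.0400 x'=-2.7520 y'=1.3040

F_att = 1·(g−p) = 1·(-6,10) = (-6.0000,10.0000)
o1: d²=181 > ρ²=31 → inactive
o2: d²=5 ≤ ρ²=31; F_rep = 38·(-1,2)/5² = (-1.5200,3.0400)
o3: d²=113 > ρ²=31 → inactive
F = F_att + ΣF_rep = (-7.5200,13.0400)
p' = p + 1/10·F = (-2.7520,1.3040)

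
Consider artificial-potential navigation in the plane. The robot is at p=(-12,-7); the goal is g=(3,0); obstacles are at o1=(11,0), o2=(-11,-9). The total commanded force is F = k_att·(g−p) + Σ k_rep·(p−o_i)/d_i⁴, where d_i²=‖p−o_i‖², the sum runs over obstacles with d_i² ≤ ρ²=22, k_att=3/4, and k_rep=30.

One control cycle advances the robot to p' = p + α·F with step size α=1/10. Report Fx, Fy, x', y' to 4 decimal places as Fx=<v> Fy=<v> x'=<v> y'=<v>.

F_att = 3/4·(g−p) = 3/4·(15,7) = (11.2500,5.2500)
o1: d²=578 > ρ²=22 → inactive
o2: d²=5 ≤ ρ²=22; F_rep = 30·(-1,2)/5² = (-1.2000,2.4000)
F = F_att + ΣF_rep = (10.0500,7.6500)
p' = p + 1/10·F = (-10.9950,-6.2350)

Fx=10.0500 Fy=7.6500 x'=-10.9950 y'=-6.2350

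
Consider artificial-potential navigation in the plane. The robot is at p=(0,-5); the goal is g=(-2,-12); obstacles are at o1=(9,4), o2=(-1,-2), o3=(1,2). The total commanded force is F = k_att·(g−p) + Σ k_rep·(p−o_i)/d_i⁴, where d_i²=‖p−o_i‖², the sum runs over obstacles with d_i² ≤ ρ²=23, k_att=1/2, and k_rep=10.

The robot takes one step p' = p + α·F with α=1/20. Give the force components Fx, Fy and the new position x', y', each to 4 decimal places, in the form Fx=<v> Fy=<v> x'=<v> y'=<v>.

Fx=-0.9000 Fy=-3.8000 x'=-0.0450 y'=-5.1900

F_att = 1/2·(g−p) = 1/2·(-2,-7) = (-1.0000,-3.5000)
o1: d²=162 > ρ²=23 → inactive
o2: d²=10 ≤ ρ²=23; F_rep = 10·(1,-3)/10² = (0.1000,-0.3000)
o3: d²=50 > ρ²=23 → inactive
F = F_att + ΣF_rep = (-0.9000,-3.8000)
p' = p + 1/20·F = (-0.0450,-5.1900)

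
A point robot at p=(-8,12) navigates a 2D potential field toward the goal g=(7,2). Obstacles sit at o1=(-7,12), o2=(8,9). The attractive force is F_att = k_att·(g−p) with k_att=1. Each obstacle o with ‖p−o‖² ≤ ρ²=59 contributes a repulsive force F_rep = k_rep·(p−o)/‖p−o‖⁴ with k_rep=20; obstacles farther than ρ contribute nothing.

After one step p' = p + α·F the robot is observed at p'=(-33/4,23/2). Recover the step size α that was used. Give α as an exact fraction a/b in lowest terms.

α = 1/20

F_att = 1·(g−p) = 1·(15,-10) = (15.0000,-10.0000)
o1: d²=1 ≤ ρ²=59; F_rep = 20·(-1,0)/1² = (-20.0000,0.0000)
o2: d²=265 > ρ²=59 → inactive
F = F_att + ΣF_rep = (-5.0000,-10.0000)
Δp = p'−p = (-0.2500,-0.5000); α = Δx/Fx = (-1/4) / (-5) = 1/20
check: Δy/Fy = (-1/2) / (-10) = 1/20 ✓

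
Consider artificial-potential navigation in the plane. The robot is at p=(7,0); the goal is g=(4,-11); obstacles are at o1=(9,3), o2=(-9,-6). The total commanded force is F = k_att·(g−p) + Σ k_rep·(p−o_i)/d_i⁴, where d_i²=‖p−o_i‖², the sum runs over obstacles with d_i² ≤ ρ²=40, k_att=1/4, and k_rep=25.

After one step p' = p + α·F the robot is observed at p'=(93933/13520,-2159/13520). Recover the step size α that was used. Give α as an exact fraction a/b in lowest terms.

F_att = 1/4·(g−p) = 1/4·(-3,-11) = (-0.7500,-2.7500)
o1: d²=13 ≤ ρ²=40; F_rep = 25·(-2,-3)/13² = (-0.2959,-0.4438)
o2: d²=292 > ρ²=40 → inactive
F = F_att + ΣF_rep = (-1.0459,-3.1938)
Δp = p'−p = (-0.0523,-0.1597); α = Δx/Fx = (-707/13520) / (-707/676) = 1/20
check: Δy/Fy = (-2159/13520) / (-2159/676) = 1/20 ✓

α = 1/20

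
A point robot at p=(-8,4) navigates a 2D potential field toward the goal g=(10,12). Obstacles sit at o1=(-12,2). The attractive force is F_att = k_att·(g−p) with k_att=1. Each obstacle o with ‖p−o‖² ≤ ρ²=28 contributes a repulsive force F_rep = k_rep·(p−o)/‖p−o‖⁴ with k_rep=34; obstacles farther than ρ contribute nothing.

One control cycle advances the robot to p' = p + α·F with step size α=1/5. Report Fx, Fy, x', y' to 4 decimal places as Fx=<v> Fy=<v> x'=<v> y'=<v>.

F_att = 1·(g−p) = 1·(18,8) = (18.0000,8.0000)
o1: d²=20 ≤ ρ²=28; F_rep = 34·(4,2)/20² = (0.3400,0.1700)
F = F_att + ΣF_rep = (18.3400,8.1700)
p' = p + 1/5·F = (-4.3320,5.6340)

Fx=18.3400 Fy=8.1700 x'=-4.3320 y'=5.6340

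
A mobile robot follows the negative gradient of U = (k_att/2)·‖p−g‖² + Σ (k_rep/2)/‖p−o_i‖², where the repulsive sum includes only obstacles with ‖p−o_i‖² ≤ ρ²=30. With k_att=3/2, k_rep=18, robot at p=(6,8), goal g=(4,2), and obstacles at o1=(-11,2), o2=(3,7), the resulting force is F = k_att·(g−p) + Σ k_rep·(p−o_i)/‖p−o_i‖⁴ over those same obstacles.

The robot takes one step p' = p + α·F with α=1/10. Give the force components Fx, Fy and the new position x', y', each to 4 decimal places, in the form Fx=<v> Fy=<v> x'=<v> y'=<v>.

F_att = 3/2·(g−p) = 3/2·(-2,-6) = (-3.0000,-9.0000)
o1: d²=325 > ρ²=30 → inactive
o2: d²=10 ≤ ρ²=30; F_rep = 18·(3,1)/10² = (0.5400,0.1800)
F = F_att + ΣF_rep = (-2.4600,-8.8200)
p' = p + 1/10·F = (5.7540,7.1180)

Fx=-2.4600 Fy=-8.8200 x'=5.7540 y'=7.1180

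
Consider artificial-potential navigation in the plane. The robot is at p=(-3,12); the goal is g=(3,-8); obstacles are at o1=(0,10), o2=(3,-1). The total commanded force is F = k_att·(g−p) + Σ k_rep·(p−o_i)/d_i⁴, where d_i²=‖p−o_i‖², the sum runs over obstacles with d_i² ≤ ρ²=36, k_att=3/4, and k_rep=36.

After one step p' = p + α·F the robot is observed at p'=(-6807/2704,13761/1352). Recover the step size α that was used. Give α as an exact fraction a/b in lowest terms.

F_att = 3/4·(g−p) = 3/4·(6,-20) = (4.5000,-15.0000)
o1: d²=13 ≤ ρ²=36; F_rep = 36·(-3,2)/13² = (-0.6391,0.4260)
o2: d²=205 > ρ²=36 → inactive
F = F_att + ΣF_rep = (3.8609,-14.5740)
Δp = p'−p = (0.4826,-1.8217); α = Δx/Fx = (1305/2704) / (1305/338) = 1/8
check: Δy/Fy = (-2463/1352) / (-2463/169) = 1/8 ✓

α = 1/8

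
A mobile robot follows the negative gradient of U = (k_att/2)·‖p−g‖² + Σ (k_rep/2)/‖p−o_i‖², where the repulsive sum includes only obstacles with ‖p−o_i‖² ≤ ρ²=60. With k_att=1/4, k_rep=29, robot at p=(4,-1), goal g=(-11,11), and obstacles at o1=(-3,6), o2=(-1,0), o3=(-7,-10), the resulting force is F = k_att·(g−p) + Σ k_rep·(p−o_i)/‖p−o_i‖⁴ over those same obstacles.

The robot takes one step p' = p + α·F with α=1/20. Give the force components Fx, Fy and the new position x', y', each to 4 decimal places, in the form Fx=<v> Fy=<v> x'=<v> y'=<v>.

F_att = 1/4·(g−p) = 1/4·(-15,12) = (-3.7500,3.0000)
o1: d²=98 > ρ²=60 → inactive
o2: d²=26 ≤ ρ²=60; F_rep = 29·(5,-1)/26² = (0.2145,-0.0429)
o3: d²=202 > ρ²=60 → inactive
F = F_att + ΣF_rep = (-3.5355,2.9571)
p' = p + 1/20·F = (3.8232,-0.8521)

Fx=-3.5355 Fy=2.9571 x'=3.8232 y'=-0.8521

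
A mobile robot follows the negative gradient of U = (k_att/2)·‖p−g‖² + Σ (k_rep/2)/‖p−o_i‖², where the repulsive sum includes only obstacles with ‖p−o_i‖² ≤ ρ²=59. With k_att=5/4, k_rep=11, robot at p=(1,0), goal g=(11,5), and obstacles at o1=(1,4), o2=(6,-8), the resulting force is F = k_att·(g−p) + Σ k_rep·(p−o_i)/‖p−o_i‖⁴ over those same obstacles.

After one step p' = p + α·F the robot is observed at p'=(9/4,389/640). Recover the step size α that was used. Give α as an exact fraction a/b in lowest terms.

F_att = 5/4·(g−p) = 5/4·(10,5) = (12.5000,6.2500)
o1: d²=16 ≤ ρ²=59; F_rep = 11·(0,-4)/16² = (0.0000,-0.1719)
o2: d²=89 > ρ²=59 → inactive
F = F_att + ΣF_rep = (12.5000,6.0781)
Δp = p'−p = (1.2500,0.6078); α = Δx/Fx = (5/4) / (25/2) = 1/10
check: Δy/Fy = (389/640) / (389/64) = 1/10 ✓

α = 1/10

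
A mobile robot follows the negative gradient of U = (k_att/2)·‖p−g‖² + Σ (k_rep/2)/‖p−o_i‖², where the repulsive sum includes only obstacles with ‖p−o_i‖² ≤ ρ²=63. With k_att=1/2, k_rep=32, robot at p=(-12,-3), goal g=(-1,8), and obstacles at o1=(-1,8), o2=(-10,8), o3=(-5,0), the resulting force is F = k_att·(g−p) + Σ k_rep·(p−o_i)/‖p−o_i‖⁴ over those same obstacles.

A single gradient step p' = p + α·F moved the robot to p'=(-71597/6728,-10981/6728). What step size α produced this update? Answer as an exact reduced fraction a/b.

α = 1/4

F_att = 1/2·(g−p) = 1/2·(11,11) = (5.5000,5.5000)
o1: d²=242 > ρ²=63 → inactive
o2: d²=125 > ρ²=63 → inactive
o3: d²=58 ≤ ρ²=63; F_rep = 32·(-7,-3)/58² = (-0.0666,-0.0285)
F = F_att + ΣF_rep = (5.4334,5.4715)
Δp = p'−p = (1.3584,1.3679); α = Δx/Fx = (9139/6728) / (9139/1682) = 1/4
check: Δy/Fy = (9203/6728) / (9203/1682) = 1/4 ✓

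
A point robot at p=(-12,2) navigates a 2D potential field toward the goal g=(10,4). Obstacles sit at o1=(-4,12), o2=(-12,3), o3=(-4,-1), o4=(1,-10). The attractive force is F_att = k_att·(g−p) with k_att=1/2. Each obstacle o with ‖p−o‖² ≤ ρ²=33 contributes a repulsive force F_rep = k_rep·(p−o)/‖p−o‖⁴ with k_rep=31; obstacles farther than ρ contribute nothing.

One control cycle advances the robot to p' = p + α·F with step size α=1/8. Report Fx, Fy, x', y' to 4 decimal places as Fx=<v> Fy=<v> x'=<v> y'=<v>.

F_att = 1/2·(g−p) = 1/2·(22,2) = (11.0000,1.0000)
o1: d²=164 > ρ²=33 → inactive
o2: d²=1 ≤ ρ²=33; F_rep = 31·(0,-1)/1² = (0.0000,-31.0000)
o3: d²=73 > ρ²=33 → inactive
o4: d²=313 > ρ²=33 → inactive
F = F_att + ΣF_rep = (11.0000,-30.0000)
p' = p + 1/8·F = (-10.6250,-1.7500)

Fx=11.0000 Fy=-30.0000 x'=-10.6250 y'=-1.7500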